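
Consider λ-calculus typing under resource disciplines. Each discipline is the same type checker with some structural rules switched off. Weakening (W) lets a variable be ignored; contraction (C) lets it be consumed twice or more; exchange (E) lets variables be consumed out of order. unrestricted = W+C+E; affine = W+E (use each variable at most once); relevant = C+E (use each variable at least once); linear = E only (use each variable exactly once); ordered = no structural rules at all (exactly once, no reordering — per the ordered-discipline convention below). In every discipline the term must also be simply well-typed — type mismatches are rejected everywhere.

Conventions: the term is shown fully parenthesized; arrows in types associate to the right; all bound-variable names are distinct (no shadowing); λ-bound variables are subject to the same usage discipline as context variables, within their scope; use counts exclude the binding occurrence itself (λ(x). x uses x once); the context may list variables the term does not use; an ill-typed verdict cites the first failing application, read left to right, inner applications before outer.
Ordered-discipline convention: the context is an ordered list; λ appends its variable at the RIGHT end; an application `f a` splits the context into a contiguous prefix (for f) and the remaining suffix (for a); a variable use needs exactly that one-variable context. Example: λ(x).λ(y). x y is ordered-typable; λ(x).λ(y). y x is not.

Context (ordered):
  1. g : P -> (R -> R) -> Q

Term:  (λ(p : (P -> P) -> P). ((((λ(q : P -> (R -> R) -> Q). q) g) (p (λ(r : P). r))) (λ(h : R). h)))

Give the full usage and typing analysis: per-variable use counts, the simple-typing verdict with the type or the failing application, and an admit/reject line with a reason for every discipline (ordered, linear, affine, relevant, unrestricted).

variable uses: g: 1, p [bound]: 1, q [bound]: 1, r [bound]: 1, h [bound]: 1
order of uses: q, g, p, r, h
typing: the term checks, with type ((P -> P) -> P) -> Q
ordered ✓ (one use each (g, p, q, r, h); ordered split holds)
linear ✓ (exactly-once usage across g, p, q, r, h)
affine ✓ (no duplicate uses among g, p, q, r, h)
relevant ✓ (every one of g, p, q, r, h appears)
unrestricted ✓ (simply typable at ((P -> P) -> P) -> Q; W, C, E all held)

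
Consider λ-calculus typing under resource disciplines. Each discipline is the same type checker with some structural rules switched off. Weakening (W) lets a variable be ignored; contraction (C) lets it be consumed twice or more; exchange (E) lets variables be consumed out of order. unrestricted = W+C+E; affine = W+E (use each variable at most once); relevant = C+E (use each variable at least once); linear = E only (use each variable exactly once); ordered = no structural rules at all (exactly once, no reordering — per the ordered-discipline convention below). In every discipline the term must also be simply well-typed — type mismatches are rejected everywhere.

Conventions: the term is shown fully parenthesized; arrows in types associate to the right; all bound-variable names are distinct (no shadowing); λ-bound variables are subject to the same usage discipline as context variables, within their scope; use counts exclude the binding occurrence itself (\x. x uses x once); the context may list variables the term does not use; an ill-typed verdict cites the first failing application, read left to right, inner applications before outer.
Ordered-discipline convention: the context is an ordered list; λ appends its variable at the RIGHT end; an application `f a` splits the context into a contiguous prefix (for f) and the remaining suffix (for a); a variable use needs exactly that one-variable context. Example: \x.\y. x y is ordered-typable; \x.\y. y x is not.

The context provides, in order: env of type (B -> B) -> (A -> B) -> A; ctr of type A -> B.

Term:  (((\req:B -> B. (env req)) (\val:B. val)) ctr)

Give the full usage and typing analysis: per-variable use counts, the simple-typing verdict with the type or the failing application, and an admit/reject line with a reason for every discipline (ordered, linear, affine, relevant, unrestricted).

usage: env: 1×, ctr: 1×, req (λ-bound): 1×, val (λ-bound): 1×
uses in reading order: env, req, val, ctr
typing: ✓ — A
ordered: ✓ — env, ctr, req, val once each; derivable with no W/C/E
linear: ✓ — env, ctr, req, val: one use apiece
affine: ✓ — env, ctr, req, val: no repeats, contraction unneeded
relevant: ✓ — every one of env, ctr, req, val appears
unrestricted: ✓ — typability at A is all that's needed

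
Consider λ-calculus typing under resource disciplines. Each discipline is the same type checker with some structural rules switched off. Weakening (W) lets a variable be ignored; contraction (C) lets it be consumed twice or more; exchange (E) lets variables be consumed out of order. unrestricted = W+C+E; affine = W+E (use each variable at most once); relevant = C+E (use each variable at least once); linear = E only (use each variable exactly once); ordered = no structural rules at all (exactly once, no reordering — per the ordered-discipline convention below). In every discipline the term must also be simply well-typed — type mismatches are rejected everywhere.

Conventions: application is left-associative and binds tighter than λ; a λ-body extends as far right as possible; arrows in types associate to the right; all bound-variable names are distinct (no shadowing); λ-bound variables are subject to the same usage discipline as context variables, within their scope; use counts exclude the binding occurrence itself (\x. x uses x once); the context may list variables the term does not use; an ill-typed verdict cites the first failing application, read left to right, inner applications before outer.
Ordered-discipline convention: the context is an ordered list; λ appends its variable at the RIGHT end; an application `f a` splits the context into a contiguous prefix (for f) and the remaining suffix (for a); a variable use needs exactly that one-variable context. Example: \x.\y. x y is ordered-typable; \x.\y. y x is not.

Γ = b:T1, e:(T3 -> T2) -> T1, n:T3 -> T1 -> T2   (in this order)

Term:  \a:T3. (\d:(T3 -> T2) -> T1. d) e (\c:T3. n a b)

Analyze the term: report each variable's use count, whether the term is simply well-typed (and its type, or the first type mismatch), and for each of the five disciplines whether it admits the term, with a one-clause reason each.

usage: b ×1; e ×1; n ×1; a (bound) ×1; d (bound) ×1; c (bound) ×0
use order (left to right): d, e, n, a, b
typing: well-typed at T3 -> T1
ordered: ✗, c left unused
linear: ✗, c left unused
affine: ✓, no duplicate uses among b, e, n, a, d, c
relevant: ✗, c left unused
unrestricted: ✓, simply typable at T3 -> T1; W, C, E all held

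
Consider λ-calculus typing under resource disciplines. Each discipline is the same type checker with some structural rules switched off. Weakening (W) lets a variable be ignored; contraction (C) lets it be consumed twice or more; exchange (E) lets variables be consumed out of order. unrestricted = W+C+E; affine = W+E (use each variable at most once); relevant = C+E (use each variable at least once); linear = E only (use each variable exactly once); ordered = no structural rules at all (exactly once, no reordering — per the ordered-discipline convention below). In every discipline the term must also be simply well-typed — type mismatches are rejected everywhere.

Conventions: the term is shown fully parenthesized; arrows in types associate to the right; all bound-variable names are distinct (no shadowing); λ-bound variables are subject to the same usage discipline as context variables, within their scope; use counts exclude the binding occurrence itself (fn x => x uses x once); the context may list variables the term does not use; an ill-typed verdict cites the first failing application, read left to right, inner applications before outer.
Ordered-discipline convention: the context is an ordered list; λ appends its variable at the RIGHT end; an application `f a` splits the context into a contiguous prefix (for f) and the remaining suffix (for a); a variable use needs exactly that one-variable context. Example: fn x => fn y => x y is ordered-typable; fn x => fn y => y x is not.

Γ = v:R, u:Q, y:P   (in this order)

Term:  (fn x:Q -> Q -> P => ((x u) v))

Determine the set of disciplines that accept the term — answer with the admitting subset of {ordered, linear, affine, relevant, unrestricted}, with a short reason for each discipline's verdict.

admitting disciplines: none
counts: v=1, u=1, y=0, x [bound]=1
uses in reading order: x, u, v
typing: ill-typed: argument of type R where Q is required
ordered: ✗ — not simply typable
linear: ✗ — fails simple typing
affine: ✗ — a type mismatch blocks all five
relevant: ✗ — the type mismatch rejects it
unrestricted: ✗ — not simply typable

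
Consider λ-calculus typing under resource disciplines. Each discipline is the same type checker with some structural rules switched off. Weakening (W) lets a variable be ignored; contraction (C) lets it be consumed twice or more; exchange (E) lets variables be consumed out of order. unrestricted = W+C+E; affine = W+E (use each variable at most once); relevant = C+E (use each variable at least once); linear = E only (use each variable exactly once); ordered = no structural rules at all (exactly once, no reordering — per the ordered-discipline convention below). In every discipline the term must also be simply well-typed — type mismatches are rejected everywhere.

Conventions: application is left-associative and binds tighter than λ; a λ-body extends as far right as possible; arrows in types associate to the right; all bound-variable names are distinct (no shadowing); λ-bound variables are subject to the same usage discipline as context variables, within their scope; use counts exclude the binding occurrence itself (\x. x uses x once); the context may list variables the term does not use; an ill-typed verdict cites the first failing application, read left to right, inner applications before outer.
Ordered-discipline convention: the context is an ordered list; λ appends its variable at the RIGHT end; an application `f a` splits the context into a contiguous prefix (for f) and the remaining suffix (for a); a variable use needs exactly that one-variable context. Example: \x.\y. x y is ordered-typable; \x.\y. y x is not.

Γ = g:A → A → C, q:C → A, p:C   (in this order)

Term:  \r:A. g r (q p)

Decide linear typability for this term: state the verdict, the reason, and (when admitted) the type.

yes — g, q, p, r: one use apiece; term : A → C
counts: g: 1, q: 1, p: 1, r [bound]: 1
uses in reading order: g, r, q, p
typing: well-typed at A → C
all disciplines: ordered ✗, linear ✓, affine ✓, relevant ✓, unrestricted ✓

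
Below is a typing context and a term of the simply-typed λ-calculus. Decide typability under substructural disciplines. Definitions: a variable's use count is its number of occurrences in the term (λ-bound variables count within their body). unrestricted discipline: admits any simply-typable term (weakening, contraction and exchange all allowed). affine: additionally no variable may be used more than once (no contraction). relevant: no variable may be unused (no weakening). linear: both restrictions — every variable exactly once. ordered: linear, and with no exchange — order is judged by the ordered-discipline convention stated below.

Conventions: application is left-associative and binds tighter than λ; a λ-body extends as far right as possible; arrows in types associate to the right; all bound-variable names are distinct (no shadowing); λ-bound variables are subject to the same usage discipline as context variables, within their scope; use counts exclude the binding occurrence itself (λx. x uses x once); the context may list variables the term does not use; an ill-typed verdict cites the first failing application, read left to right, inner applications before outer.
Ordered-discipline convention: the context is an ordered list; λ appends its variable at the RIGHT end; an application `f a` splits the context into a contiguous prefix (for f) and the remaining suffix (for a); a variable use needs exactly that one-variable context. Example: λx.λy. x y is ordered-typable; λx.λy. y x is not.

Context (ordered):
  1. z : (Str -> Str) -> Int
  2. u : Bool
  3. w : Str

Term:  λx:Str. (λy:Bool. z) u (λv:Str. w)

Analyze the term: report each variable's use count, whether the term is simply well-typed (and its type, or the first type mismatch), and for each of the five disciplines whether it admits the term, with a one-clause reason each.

usage: z=1; u=1; w=1; x (λ-bound)=0; y (λ-bound)=0; v (λ-bound)=0
use order (left to right): z, u, w
typing: ✓ — Str -> Int
ordered ✗ (x, y, v left unused)
linear ✗ (x, y, v left unused)
affine ✓ (none of z, u, w, x, y, v used more than once)
relevant ✗ (x, y, v left unused)
unrestricted ✓ (type-checks (Str -> Int) and nothing is barred)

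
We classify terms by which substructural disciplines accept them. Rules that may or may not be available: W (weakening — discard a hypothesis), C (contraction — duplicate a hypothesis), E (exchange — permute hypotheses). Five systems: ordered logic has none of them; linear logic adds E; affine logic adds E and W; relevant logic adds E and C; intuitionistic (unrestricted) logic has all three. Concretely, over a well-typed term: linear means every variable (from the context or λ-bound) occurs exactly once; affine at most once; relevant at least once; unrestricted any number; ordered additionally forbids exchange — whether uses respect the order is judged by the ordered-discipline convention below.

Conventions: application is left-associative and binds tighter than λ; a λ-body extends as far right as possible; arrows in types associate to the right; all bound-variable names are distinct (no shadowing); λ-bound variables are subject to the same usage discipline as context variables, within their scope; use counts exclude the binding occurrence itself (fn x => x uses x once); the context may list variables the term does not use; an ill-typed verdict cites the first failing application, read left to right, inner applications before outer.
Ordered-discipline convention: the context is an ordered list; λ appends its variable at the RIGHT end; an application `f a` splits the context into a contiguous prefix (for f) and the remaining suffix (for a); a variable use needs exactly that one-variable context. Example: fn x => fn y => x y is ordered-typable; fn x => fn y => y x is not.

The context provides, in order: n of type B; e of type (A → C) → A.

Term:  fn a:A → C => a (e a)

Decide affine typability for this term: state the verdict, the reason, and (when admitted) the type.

no — repeated use of a ×2
variable uses: n: 0; e: 1; a [bound]: 2
left-to-right use order: a, e, a
typing: ✓ — (A → C) → C
per-discipline verdicts: ordered ✗ | linear ✗ | affine ✗ | relevant ✗ | unrestricted ✓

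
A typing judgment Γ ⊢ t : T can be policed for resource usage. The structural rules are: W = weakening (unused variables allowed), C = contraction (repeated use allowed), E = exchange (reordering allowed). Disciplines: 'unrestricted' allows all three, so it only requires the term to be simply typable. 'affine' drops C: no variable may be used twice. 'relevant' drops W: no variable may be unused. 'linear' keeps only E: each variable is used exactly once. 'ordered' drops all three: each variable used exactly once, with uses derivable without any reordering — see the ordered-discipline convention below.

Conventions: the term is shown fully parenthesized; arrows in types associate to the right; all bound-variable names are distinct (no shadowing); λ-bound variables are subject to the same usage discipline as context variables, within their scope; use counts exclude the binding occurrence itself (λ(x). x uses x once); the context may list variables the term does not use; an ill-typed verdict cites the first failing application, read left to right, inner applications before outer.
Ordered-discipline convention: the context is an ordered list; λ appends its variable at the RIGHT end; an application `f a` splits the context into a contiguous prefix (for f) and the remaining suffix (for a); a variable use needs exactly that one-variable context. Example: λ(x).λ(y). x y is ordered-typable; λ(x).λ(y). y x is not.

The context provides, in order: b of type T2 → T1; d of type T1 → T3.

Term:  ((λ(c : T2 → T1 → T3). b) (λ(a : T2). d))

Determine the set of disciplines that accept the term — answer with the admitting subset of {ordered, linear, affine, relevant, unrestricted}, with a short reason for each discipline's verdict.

admitted by: affine, unrestricted
use counts: b: 1×; d: 1×; c (λ-bound): 0×; a (λ-bound): 0×
use order (left to right): b, d
typing: well-typed — term : T2 → T1
ordered: ✗ — needs weakening: c, a unused
linear: ✗ — needs weakening: c, a unused
affine: ✓ — none of b, d, c, a used more than once
relevant: ✗ — needs weakening: c, a unused
unrestricted: ✓ — well-typed at T2 → T1; no restrictions here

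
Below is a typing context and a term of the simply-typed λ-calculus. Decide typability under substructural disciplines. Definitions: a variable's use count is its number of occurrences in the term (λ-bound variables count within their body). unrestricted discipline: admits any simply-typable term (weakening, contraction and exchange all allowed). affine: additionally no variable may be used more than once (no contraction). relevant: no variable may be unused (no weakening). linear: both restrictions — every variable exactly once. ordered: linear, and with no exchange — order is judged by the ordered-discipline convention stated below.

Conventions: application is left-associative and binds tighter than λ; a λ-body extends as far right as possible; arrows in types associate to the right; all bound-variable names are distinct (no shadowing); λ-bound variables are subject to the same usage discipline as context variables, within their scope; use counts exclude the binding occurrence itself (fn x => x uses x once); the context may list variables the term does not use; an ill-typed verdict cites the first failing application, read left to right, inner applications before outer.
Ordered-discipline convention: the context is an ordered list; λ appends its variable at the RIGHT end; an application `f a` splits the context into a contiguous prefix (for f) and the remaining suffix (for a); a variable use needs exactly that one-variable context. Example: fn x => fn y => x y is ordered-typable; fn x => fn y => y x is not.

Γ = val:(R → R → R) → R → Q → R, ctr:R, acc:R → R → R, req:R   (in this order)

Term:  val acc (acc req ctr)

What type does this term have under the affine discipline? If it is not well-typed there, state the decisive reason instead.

not well-typed under affine — repeated use of acc ×2
use counts: val ×1, ctr ×1, acc ×2, req ×1
use order (left to right): val, acc, acc, req, ctr
typing: ✓ — Q → R
across the five disciplines: ordered ✗; linear ✗; affine ✗; relevant ✓; unrestricted ✓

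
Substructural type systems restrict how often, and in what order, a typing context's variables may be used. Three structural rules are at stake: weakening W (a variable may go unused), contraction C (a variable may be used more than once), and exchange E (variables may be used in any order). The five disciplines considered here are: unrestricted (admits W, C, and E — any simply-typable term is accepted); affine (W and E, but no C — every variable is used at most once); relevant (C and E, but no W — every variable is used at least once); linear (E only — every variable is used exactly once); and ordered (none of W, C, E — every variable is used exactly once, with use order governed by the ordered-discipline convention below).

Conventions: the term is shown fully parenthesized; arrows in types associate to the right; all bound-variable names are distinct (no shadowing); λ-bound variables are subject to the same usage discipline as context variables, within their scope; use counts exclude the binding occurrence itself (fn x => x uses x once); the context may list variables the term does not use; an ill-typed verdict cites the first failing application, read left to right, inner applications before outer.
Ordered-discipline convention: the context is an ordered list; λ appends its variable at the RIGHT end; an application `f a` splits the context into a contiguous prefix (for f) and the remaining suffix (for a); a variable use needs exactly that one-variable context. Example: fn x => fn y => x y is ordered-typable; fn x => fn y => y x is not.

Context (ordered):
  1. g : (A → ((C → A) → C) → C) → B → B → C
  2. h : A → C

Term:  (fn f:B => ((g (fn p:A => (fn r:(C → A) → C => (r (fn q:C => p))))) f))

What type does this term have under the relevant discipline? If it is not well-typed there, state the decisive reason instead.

not well-typed under relevant — needs weakening: h, q unused
counts: g ×1, h ×0, f (bound) ×1, p (bound) ×1, r (bound) ×1, q (bound) ×0
uses in reading order: g, r, p, f
typing: well-typed at B → B → C
across the five disciplines: ordered ✗ | linear ✗ | affine ✓ | relevant ✗ | unrestricted ✓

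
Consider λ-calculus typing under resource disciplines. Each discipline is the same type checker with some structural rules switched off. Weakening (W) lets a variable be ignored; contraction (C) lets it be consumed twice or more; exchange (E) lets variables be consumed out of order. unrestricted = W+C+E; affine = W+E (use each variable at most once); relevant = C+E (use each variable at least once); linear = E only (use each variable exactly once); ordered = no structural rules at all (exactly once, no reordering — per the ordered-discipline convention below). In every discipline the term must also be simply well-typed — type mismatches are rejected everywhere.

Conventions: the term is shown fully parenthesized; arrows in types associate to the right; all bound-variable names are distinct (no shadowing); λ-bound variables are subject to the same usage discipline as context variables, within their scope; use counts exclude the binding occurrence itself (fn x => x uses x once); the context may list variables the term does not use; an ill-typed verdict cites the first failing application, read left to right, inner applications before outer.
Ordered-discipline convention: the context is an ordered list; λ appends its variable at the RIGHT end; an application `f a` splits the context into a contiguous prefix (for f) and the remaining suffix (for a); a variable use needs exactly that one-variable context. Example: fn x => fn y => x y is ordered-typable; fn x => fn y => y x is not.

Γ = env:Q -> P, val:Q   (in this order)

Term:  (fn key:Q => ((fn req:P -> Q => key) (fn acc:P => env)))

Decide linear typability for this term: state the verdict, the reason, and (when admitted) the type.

no — the type mismatch rejects it
variable uses: env=1, val=0, key [bound]=1, req [bound]=0, acc [bound]=0
uses in reading order: key, env
typing: ill-typed: a function awaiting P -> Q gets P -> Q -> P
across the five disciplines: ordered ✗ | linear ✗ | affine ✗ | relevant ✗ | unrestricted ✗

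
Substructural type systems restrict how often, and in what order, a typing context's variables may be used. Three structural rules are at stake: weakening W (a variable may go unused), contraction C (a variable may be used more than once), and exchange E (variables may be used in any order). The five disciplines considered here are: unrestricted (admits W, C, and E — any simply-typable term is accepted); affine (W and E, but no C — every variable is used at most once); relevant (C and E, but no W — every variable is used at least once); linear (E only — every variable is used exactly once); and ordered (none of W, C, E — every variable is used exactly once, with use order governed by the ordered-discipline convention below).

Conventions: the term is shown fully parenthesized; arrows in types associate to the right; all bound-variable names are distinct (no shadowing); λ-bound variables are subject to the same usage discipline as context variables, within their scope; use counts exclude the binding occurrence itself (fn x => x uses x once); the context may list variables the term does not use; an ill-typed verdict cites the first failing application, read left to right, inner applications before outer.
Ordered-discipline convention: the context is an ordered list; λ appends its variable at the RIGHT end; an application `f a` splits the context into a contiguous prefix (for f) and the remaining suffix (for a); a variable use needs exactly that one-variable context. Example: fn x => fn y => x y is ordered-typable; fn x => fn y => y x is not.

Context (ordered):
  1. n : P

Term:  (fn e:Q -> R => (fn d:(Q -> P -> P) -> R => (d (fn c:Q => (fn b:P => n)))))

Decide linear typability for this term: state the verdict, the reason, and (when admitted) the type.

no — needs weakening: e, c, b unused
use counts: n ×1; e (bound) ×0; d (bound) ×1; c (bound) ×0; b (bound) ×0
order of uses: d, n
typing: well-typed at (Q -> R) -> ((Q -> P -> P) -> R) -> R
per-discipline verdicts: ordered ✗, linear ✗, affine ✓, relevant ✗, unrestricted ✓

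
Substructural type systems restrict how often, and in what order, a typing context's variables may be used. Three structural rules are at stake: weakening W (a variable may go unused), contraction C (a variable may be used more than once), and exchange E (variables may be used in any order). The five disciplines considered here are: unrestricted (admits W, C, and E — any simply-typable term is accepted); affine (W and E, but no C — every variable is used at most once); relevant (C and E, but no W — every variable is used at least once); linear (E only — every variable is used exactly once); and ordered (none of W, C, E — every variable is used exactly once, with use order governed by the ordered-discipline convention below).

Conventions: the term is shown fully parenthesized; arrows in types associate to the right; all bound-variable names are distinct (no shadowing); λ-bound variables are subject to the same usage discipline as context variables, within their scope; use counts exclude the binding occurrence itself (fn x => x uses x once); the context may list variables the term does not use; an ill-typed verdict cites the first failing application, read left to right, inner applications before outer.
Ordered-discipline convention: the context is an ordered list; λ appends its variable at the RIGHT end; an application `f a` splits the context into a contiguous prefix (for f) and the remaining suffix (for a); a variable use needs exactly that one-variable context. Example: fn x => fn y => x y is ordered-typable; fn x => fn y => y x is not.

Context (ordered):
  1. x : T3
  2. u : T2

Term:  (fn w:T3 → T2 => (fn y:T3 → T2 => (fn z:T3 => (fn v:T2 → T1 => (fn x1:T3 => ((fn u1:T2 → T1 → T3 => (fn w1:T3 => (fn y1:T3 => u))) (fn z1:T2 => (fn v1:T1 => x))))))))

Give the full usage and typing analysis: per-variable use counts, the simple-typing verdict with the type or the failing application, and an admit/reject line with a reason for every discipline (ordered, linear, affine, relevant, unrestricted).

counts: x=1; u=1; w (λ-bound)=0; y (λ-bound)=0; z (λ-bound)=0; v (λ-bound)=0; x1 (λ-bound)=0; u1 (λ-bound)=0; w1 (λ-bound)=0; y1 (λ-bound)=0; z1 (λ-bound)=0; v1 (λ-bound)=0
use order (left to right): u, x
typing: well-typed at (T3 → T2) → (T3 → T2) → T3 → (T2 → T1) → T3 → T3 → T3 → T2
ordered: ✗, w, y, z, v, x1, u1, w1, y1, z1, v1 left unused
linear: ✗, w, y, z, v, x1, u1, w1, y1, z1, v1 left unused
affine: ✓, none of x, u, w, y, z, v, x1, u1, w1, y1, z1, v1 used more than once
relevant: ✗, w, y, z, v, x1, u1, w1, y1, z1, v1 left unused
unrestricted: ✓, simply typable at (T3 → T2) → (T3 → T2) → T3 → (T2 → T1) → T3 → T3 → T3 → T2; W, C, E all held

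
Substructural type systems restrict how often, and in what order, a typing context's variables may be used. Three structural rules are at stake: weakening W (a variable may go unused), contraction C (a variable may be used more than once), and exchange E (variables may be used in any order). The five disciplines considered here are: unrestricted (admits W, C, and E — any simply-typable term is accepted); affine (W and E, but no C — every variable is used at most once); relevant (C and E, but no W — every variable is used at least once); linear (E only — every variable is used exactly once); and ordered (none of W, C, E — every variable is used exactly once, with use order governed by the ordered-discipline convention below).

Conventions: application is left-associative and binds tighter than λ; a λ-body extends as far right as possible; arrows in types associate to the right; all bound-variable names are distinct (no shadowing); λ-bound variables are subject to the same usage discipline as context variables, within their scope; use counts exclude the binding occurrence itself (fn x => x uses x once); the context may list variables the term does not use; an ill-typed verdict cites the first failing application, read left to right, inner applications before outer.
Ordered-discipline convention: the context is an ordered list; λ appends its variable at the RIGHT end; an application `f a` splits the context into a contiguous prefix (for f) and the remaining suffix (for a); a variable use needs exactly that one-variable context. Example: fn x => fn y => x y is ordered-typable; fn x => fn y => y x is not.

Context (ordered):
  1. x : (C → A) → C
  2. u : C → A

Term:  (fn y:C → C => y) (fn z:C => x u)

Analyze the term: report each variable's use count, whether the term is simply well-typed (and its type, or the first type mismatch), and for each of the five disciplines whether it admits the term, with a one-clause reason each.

usage: x=1, u=1, y (λ-bound)=1, z (λ-bound)=0
use order (left to right): y, x, u
typing: well-typed — term : C → C
ordered: ✗, z left unused
linear: ✗, z left unused
affine: ✓, at most one use each (x, u, y, z)
relevant: ✗, z left unused
unrestricted: ✓, well-typed at C → C; no restrictions here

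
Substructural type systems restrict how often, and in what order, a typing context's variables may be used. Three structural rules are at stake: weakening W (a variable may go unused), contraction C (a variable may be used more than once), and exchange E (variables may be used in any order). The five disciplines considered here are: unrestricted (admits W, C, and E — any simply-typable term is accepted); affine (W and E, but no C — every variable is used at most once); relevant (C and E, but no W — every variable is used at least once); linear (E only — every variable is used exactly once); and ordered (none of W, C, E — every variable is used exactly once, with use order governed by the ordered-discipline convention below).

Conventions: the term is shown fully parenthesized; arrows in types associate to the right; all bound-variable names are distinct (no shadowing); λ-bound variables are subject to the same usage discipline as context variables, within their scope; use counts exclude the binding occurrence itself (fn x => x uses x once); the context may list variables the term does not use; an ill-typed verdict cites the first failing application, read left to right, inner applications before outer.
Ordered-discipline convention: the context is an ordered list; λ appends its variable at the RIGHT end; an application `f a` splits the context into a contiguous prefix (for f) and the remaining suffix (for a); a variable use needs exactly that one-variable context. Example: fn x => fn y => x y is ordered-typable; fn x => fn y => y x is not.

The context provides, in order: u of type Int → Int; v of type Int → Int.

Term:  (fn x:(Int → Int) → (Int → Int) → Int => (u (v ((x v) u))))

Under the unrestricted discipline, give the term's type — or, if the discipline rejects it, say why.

term : ((Int → Int) → (Int → Int) → Int) → Int
counts: u=2; v=2; x (bound)=1
uses in reading order: u, v, x, v, u
typing: well-typed — term : ((Int → Int) → (Int → Int) → Int) → Int
all disciplines: ordered ✗ | linear ✗ | affine ✗ | relevant ✓ | unrestricted ✓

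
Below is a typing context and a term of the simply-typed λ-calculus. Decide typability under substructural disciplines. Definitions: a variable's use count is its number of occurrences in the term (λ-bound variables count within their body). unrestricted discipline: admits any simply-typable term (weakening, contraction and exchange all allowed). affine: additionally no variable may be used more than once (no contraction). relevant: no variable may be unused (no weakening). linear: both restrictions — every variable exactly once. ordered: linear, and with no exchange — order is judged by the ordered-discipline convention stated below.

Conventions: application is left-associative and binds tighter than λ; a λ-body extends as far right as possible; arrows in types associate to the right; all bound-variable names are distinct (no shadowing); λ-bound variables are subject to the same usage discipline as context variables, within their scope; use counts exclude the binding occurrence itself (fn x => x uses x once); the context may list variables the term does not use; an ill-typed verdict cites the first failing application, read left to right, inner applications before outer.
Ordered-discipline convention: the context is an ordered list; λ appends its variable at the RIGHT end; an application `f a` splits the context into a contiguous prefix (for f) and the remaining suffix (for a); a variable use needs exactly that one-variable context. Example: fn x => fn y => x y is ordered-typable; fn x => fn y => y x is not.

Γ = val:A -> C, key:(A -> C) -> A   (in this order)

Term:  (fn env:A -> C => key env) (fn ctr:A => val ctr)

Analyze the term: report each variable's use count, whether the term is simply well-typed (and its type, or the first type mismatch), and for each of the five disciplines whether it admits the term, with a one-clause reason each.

usage: val ×1; key ×1; env (bound) ×1; ctr (bound) ×1
left-to-right use order: key, env, val, ctr
typing: ✓ — A
ordered ✗ (needs exchange: uses follow key, env, val, ctr)
linear ✓ (val, key, env, ctr: one use apiece)
affine ✓ (val, key, env, ctr: no repeats, contraction unneeded)
relevant ✓ (every one of val, key, env, ctr appears)
unrestricted ✓ (type-checks (A) and nothing is barred)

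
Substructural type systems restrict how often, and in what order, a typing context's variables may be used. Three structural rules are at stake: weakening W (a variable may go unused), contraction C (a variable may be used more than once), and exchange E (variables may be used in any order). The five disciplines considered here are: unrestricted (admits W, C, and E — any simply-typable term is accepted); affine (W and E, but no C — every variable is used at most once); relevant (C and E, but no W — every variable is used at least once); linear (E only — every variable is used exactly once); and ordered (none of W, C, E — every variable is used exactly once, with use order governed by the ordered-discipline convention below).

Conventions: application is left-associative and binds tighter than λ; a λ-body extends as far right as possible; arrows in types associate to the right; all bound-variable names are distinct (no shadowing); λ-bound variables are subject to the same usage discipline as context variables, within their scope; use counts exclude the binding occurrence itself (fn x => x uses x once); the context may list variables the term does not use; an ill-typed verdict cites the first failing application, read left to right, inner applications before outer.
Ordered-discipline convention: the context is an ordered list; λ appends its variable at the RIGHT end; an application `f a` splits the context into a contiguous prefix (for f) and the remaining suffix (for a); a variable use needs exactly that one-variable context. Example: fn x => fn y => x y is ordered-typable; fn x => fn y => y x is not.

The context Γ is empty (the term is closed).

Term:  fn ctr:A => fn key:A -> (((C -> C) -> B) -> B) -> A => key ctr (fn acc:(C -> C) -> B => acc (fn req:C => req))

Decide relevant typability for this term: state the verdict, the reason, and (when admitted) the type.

yes — at least one use each (ctr, key, acc, req); term : A -> (A -> (((C -> C) -> B) -> B) -> A) -> A
variable uses: ctr [bound]: 1; key [bound]: 1; acc [bound]: 1; req [bound]: 1
left-to-right use order: key, ctr, acc, req
typing: ✓ — A -> (A -> (((C -> C) -> B) -> B) -> A) -> A
per-discipline verdicts: ordered ✗, linear ✓, affine ✓, relevant ✓, unrestricted ✓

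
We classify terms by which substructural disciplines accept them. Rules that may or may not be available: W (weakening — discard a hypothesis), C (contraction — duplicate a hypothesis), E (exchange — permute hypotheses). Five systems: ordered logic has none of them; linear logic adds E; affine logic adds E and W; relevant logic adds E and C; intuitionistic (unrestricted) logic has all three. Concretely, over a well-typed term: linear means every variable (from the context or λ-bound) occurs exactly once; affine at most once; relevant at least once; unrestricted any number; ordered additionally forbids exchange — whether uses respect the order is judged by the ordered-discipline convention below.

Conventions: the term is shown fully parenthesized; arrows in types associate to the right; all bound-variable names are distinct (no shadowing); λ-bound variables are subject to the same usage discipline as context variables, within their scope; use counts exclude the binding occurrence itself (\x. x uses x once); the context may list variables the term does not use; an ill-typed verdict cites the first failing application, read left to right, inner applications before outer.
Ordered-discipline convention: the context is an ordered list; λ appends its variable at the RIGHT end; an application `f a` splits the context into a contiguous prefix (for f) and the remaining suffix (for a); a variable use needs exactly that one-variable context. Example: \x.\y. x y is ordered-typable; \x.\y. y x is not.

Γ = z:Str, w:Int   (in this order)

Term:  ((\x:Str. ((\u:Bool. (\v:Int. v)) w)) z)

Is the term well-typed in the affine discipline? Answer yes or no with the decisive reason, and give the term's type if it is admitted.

no — fails simple typing
counts: z: 1×, w: 1×, x (bound): 0×, u (bound): 0×, v (bound): 1×
order of uses: v, w, z
typing: ill-typed: an application expects Bool but receives Int
all disciplines: ordered ✗; linear ✗; affine ✗; relevant ✗; unrestricted ✗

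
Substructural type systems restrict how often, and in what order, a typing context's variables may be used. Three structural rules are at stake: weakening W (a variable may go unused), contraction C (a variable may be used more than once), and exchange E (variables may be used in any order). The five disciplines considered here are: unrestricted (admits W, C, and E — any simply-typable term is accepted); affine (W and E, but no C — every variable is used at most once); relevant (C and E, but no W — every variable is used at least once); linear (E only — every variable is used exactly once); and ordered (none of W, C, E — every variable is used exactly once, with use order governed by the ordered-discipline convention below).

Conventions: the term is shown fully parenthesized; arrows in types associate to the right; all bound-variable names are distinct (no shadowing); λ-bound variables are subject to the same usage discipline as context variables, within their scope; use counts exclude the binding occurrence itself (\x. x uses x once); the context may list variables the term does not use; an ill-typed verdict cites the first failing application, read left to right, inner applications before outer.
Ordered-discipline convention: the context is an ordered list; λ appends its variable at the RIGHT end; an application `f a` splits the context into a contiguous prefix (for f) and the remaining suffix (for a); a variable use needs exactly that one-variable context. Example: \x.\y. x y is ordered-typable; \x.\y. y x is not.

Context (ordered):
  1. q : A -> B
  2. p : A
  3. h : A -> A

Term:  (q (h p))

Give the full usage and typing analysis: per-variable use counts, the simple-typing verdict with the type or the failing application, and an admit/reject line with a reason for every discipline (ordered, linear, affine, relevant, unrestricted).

variable uses: q: 1×, p: 1×, h: 1×
uses in reading order: q, h, p
typing: the term checks, with type B
ordered: ✗ — needs exchange: uses follow q, h, p
linear: ✓ — single use per variable (q, p, h)
affine: ✓ — no duplicate uses among q, p, h
relevant: ✓ — at least one use each (q, p, h)
unrestricted: ✓ — simply typable at B; W, C, E all held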